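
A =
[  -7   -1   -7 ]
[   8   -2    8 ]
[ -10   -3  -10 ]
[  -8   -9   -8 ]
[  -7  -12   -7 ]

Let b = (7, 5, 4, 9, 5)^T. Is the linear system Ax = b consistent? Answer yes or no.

no

Row reduce the augmented matrix [A | b].
R2 ← R2 + (8/7)·R1: [0, -22/7, 0, 13]
R3 ← R3 − (10/7)·R1: [0, -11/7, 0, -6]
R4 ← R4 − (8/7)·R1: [0, -55/7, 0, 1]
R5 ← R5 − R1: [0, -11, 0, -2]
R3 ← R3 − (1/2)·R2: [0, 0, 0, -25/2]
R4 ← R4 − (5/2)·R2: [0, 0, 0, -63/2]
R5 ← R5 − (7/2)·R2: [0, 0, 0, -95/2]
R4 ← R4 − (63/25)·R3: [0, 0, 0, 0]
R5 ← R5 − (19/5)·R3: [0, 0, 0, 0]
The echelon form has 3 nonzero rows; the last pivot sits in the augmented column, so rank(A) = 2 but rank([A|b]) = 3.
Since the ranks differ, the system is inconsistent.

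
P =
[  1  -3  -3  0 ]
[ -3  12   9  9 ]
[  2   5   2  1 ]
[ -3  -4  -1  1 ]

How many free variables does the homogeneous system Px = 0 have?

1

Row reduce to echelon form.
R2 ← R2 + (3)·R1: [0, 3, 0, 9]
R3 ← R3 − (2)·R1: [0, 11, 8, 1]
R4 ← R4 + (3)·R1: [0, -13, -10, 1]
R3 ← R3 − (11/3)·R2: [0, 0, 8, -32]
R4 ← R4 + (13/3)·R2: [0, 0, -10, 40]
R4 ← R4 + (5/4)·R3: [0, 0, 0, 0]
3 nonzero rows, so rank(P) = 3.
P has 4 columns; by rank–nullity, nullity = 4 − 3 = 1.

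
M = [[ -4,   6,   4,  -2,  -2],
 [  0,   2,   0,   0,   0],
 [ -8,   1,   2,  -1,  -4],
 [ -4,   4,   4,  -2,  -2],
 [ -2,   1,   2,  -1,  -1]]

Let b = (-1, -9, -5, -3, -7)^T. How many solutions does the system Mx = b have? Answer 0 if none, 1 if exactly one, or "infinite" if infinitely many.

Row reduce the augmented matrix [M | b].
R3 ← R3 − (2)·R1: [0, -11, -6, 3, 0, -3]
R4 ← R4 − R1: [0, -2, 0, 0, 0, -2]
R5 ← R5 − (1/2)·R1: [0, -2, 0, 0, 0, -13/2]
R3 ← R3 + (11/2)·R2: [0, 0, -6, 3, 0, -105/2]
R4 ← R4 + R2: [0, 0, 0, 0, 0, -11]
R5 ← R5 + R2: [0, 0, 0, 0, 0, -31/2]
R5 ← R5 − (31/22)·R4: [0, 0, 0, 0, 0, 0]
The echelon form has 4 nonzero rows; the last pivot sits in the augmented column, so rank(M) = 3 but rank([M|b]) = 4.
Since the ranks differ, the system is inconsistent.
It has no solutions.

0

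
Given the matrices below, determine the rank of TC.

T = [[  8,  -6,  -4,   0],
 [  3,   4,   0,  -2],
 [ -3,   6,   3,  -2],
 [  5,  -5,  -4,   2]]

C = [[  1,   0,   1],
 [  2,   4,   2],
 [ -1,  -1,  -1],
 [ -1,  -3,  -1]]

First compute TC:
[[  0, -20,   0],
 [ 13,  22,  13],
 [  8,  27,   8],
 [ -3, -22,  -3]]
Now row reduce the product.
Swap R1 ↔ R2
R3 ← R3 − (8/13)·R1: [0, 175/13, 0]
R4 ← R4 + (3/13)·R1: [0, -220/13, 0]
R3 ← R3 + (35/52)·R2: [0, 0, 0]
R4 ← R4 − (11/13)·R2: [0, 0, 0]
2 nonzero rows, so rank(TC) = 2.

2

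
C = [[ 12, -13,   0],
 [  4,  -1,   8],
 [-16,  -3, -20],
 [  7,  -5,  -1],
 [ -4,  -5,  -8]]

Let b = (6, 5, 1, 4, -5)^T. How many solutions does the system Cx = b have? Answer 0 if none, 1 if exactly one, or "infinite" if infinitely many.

Row reduce the augmented matrix [C | b].
R2 ← R2 − (1/3)·R1: [0, 10/3, 8, 3]
R3 ← R3 + (4/3)·R1: [0, -61/3, -20, 9]
R4 ← R4 − (7/12)·R1: [0, 31/12, -1, 1/2]
R5 ← R5 + (1/3)·R1: [0, -28/3, -8, -3]
R3 ← R3 + (61/10)·R2: [0, 0, 144/5, 273/10]
R4 ← R4 − (31/40)·R2: [0, 0, -36/5, -73/40]
R5 ← R5 + (14/5)·R2: [0, 0, 72/5, 27/5]
R4 ← R4 + (1/4)·R3: [0, 0, 0, 5]
R5 ← R5 − (1/2)·R3: [0, 0, 0, -33/4]
R5 ← R5 + (33/20)·R4: [0, 0, 0, 0]
The echelon form has 4 nonzero rows; the last pivot sits in the augmented column, so rank(C) = 3 but rank([C|b]) = 4.
Since the ranks differ, the system is inconsistent.
It has no solutions.

0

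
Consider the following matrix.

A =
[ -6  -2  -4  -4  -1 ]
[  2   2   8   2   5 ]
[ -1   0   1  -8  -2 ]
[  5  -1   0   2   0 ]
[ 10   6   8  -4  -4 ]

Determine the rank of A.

Row reduce to echelon form.
R2 ← R2 + (1/3)·R1: [0, 4/3, 20/3, 2/3, 14/3]
R3 ← R3 − (1/6)·R1: [0, 1/3, 5/3, -22/3, -11/6]
R4 ← R4 + (5/6)·R1: [0, -8/3, -10/3, -4/3, -5/6]
R5 ← R5 + (5/3)·R1: [0, 8/3, 4/3, -32/3, -17/3]
R3 ← R3 − (1/4)·R2: [0, 0, 0, -15/2, -3]
R4 ← R4 + (2)·R2: [0, 0, 10, 0, 17/2]
R5 ← R5 − (2)·R2: [0, 0, -12, -12, -15]
Swap R3 ↔ R4
R5 ← R5 + (6/5)·R3: [0, 0, 0, -12, -24/5]
R5 ← R5 − (8/5)·R4: [0, 0, 0, 0, 0]
Echelon form has 4 nonzero rows, so rank(A) = 4.

4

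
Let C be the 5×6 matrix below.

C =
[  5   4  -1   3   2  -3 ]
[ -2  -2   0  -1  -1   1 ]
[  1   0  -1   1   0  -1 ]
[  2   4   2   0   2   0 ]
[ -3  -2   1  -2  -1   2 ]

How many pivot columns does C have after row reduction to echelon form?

2

Row reduce to echelon form.
R2 ← R2 + (2/5)·R1: [0, -2/5, -2/5, 1/5, -1/5, -1/5]
R3 ← R3 − (1/5)·R1: [0, -4/5, -4/5, 2/5, -2/5, -2/5]
R4 ← R4 − (2/5)·R1: [0, 12/5, 12/5, -6/5, 6/5, 6/5]
R5 ← R5 + (3/5)·R1: [0, 2/5, 2/5, -1/5, 1/5, 1/5]
R3 ← R3 − (2)·R2: [0, 0, 0, 0, 0, 0]
R4 ← R4 + (6)·R2: [0, 0, 0, 0, 0, 0]
R5 ← R5 + R2: [0, 0, 0, 0, 0, 0]
Echelon form has 2 nonzero rows, so rank(C) = 2.
Each nonzero row contributes one pivot column: 2 pivot columns.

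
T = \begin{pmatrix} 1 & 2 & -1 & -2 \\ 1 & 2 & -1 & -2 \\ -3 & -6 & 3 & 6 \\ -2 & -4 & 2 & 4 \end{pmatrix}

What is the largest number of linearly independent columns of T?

Row reduce to echelon form.
R2 ← R2 − R1: [0, 0, 0, 0]
R3 ← R3 + (3)·R1: [0, 0, 0, 0]
R4 ← R4 + (2)·R1: [0, 0, 0, 0]
Echelon form has 1 nonzero row, so rank(T) = 1.
The rank gives the maximum number of linearly independent columns: 1.

1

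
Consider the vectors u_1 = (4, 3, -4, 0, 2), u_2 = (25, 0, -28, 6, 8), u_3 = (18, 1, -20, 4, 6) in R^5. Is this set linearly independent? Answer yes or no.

Form the matrix with these vectors as rows and row reduce.
R2 ← R2 − (25/4)·R1: [0, -75/4, -3, 6, -9/2]
R3 ← R3 − (9/2)·R1: [0, -25/2, -2, 4, -3]
R3 ← R3 − (2/3)·R2: [0, 0, 0, 0, 0]
2 nonzero rows, so the 3 vectors span a space of dimension 2.
Since 2 < 3, the vectors are linearly dependent.

no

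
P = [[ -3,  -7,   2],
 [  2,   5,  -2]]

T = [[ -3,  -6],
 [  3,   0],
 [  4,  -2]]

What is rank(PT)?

2

First compute PT:
[[ -4,  14],
 [  1,  -8]]
Now row reduce the product.
R2 ← R2 + (1/4)·R1: [0, -9/2]
2 nonzero rows, so rank(PT) = 2.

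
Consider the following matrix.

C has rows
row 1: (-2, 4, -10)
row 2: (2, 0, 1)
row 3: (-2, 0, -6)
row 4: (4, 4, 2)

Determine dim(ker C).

Row reduce to echelon form.
R2 ← R2 + R1: [0, 4, -9]
R3 ← R3 − R1: [0, -4, 4]
R4 ← R4 + (2)·R1: [0, 12, -18]
R3 ← R3 + R2: [0, 0, -5]
R4 ← R4 − (3)·R2: [0, 0, 9]
R4 ← R4 + (9/5)·R3: [0, 0, 0]
3 nonzero rows, so rank(C) = 3.
C has 3 columns; by rank–nullity, nullity = 3 − 3 = 0.

0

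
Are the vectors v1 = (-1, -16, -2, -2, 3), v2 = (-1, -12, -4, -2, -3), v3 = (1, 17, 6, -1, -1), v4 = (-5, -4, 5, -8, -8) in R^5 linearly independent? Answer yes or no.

Form the matrix with these vectors as rows and row reduce.
R2 ← R2 − R1: [0, 4, -2, 0, -6]
R3 ← R3 + R1: [0, 1, 4, -3, 2]
R4 ← R4 − (5)·R1: [0, 76, 15, 2, -23]
R3 ← R3 − (1/4)·R2: [0, 0, 9/2, -3, 7/2]
R4 ← R4 − (19)·R2: [0, 0, 53, 2, 91]
R4 ← R4 − (106/9)·R3: [0, 0, 0, 112/3, 448/9]
4 nonzero rows, so the 4 vectors span a space of dimension 4.
Since 4 = 4, the vectors are linearly independent.

yes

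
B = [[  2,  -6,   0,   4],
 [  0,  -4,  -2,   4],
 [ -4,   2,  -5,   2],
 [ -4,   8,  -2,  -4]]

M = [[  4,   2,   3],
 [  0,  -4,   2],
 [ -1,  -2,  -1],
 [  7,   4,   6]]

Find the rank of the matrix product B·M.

First compute BM:
[[ 36,  44,  18],
 [ 30,  36,  18],
 [  3,   2,   9],
 [-42, -52, -18]]
Now row reduce the product.
R2 ← R2 − (5/6)·R1: [0, -2/3, 3]
R3 ← R3 − (1/12)·R1: [0, -5/3, 15/2]
R4 ← R4 + (7/6)·R1: [0, -2/3, 3]
R3 ← R3 − (5/2)·R2: [0, 0, 0]
R4 ← R4 − R2: [0, 0, 0]
2 nonzero rows, so rank(BM) = 2.

2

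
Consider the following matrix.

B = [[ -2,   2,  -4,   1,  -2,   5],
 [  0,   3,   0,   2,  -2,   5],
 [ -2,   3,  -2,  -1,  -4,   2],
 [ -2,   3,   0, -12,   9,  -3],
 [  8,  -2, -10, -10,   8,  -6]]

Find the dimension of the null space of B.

Row reduce to echelon form.
R3 ← R3 − R1: [0, 1, 2, -2, -2, -3]
R4 ← R4 − R1: [0, 1, 4, -13, 11, -8]
R5 ← R5 + (4)·R1: [0, 6, -26, -6, 0, 14]
R3 ← R3 − (1/3)·R2: [0, 0, 2, -8/3, -4/3, -14/3]
R4 ← R4 − (1/3)·R2: [0, 0, 4, -41/3, 35/3, -29/3]
R5 ← R5 − (2)·R2: [0, 0, -26, -10, 4, 4]
R4 ← R4 − (2)·R3: [0, 0, 0, -25/3, 43/3, -1/3]
R5 ← R5 + (13)·R3: [0, 0, 0, -134/3, -40/3, -170/3]
R5 ← R5 − (134/25)·R4: [0, 0, 0, 0, -2254/25, -1372/25]
5 nonzero rows, so rank(B) = 5.
B has 6 columns; by rank–nullity, nullity = 6 − 5 = 1.

1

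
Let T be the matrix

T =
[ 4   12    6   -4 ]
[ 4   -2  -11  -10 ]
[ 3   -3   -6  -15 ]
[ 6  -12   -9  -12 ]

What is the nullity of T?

0

Row reduce to echelon form.
R2 ← R2 − R1: [0, -14, -17, -6]
R3 ← R3 − (3/4)·R1: [0, -12, -21/2, -12]
R4 ← R4 − (3/2)·R1: [0, -30, -18, -6]
R3 ← R3 − (6/7)·R2: [0, 0, 57/14, -48/7]
R4 ← R4 − (15/7)·R2: [0, 0, 129/7, 48/7]
R4 ← R4 − (86/19)·R3: [0, 0, 0, 720/19]
4 nonzero rows, so rank(T) = 4.
T has 4 columns; by rank–nullity, nullity = 4 − 4 = 0.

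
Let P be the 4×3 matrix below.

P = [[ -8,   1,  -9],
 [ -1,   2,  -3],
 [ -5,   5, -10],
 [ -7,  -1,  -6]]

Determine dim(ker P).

Row reduce to echelon form.
R2 ← R2 − (1/8)·R1: [0, 15/8, -15/8]
R3 ← R3 − (5/8)·R1: [0, 35/8, -35/8]
R4 ← R4 − (7/8)·R1: [0, -15/8, 15/8]
R3 ← R3 − (7/3)·R2: [0, 0, 0]
R4 ← R4 + R2: [0, 0, 0]
2 nonzero rows, so rank(P) = 2.
P has 3 columns; by rank–nullity, nullity = 3 − 2 = 1.

1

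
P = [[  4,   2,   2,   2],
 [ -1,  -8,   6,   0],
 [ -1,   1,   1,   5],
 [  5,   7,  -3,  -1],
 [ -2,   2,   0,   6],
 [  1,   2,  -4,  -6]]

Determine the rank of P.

3

Row reduce to echelon form.
R2 ← R2 + (1/4)·R1: [0, -15/2, 13/2, 1/2]
R3 ← R3 + (1/4)·R1: [0, 3/2, 3/2, 11/2]
R4 ← R4 − (5/4)·R1: [0, 9/2, -11/2, -7/2]
R5 ← R5 + (1/2)·R1: [0, 3, 1, 7]
R6 ← R6 − (1/4)·R1: [0, 3/2, -9/2, -13/2]
R3 ← R3 + (1/5)·R2: [0, 0, 14/5, 28/5]
R4 ← R4 + (3/5)·R2: [0, 0, -8/5, -16/5]
R5 ← R5 + (2/5)·R2: [0, 0, 18/5, 36/5]
R6 ← R6 + (1/5)·R2: [0, 0, -16/5, -32/5]
R4 ← R4 + (4/7)·R3: [0, 0, 0, 0]
R5 ← R5 − (9/7)·R3: [0, 0, 0, 0]
R6 ← R6 + (8/7)·R3: [0, 0, 0, 0]
Echelon form has 3 nonzero rows, so rank(P) = 3.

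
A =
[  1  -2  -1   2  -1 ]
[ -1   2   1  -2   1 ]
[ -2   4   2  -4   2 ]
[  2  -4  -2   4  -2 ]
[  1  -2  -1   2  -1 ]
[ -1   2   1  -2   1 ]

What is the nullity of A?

4

Row reduce to echelon form.
R2 ← R2 + R1: [0, 0, 0, 0, 0]
R3 ← R3 + (2)·R1: [0, 0, 0, 0, 0]
R4 ← R4 − (2)·R1: [0, 0, 0, 0, 0]
R5 ← R5 − R1: [0, 0, 0, 0, 0]
R6 ← R6 + R1: [0, 0, 0, 0, 0]
1 nonzero row, so rank(A) = 1.
A has 5 columns; by rank–nullity, nullity = 5 − 1 = 4.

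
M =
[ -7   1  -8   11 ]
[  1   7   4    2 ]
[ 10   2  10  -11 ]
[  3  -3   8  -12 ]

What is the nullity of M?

Row reduce to echelon form.
R2 ← R2 + (1/7)·R1: [0, 50/7, 20/7, 25/7]
R3 ← R3 + (10/7)·R1: [0, 24/7, -10/7, 33/7]
R4 ← R4 + (3/7)·R1: [0, -18/7, 32/7, -51/7]
R3 ← R3 − (12/25)·R2: [0, 0, -14/5, 3]
R4 ← R4 + (9/25)·R2: [0, 0, 28/5, -6]
R4 ← R4 + (2)·R3: [0, 0, 0, 0]
3 nonzero rows, so rank(M) = 3.
M has 4 columns; by rank–nullity, nullity = 4 − 3 = 1.

1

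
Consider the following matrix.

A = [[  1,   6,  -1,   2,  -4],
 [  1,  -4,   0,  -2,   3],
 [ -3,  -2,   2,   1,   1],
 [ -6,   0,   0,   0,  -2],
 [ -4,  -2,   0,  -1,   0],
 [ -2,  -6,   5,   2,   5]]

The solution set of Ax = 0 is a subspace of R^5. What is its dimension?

2

Row reduce to echelon form.
R2 ← R2 − R1: [0, -10, 1, -4, 7]
R3 ← R3 + (3)·R1: [0, 16, -1, 7, -11]
R4 ← R4 + (6)·R1: [0, 36, -6, 12, -26]
R5 ← R5 + (4)·R1: [0, 22, -4, 7, -16]
R6 ← R6 + (2)·R1: [0, 6, 3, 6, -3]
R3 ← R3 + (8/5)·R2: [0, 0, 3/5, 3/5, 1/5]
R4 ← R4 + (18/5)·R2: [0, 0, -12/5, -12/5, -4/5]
R5 ← R5 + (11/5)·R2: [0, 0, -9/5, -9/5, -3/5]
R6 ← R6 + (3/5)·R2: [0, 0, 18/5, 18/5, 6/5]
R4 ← R4 + (4)·R3: [0, 0, 0, 0, 0]
R5 ← R5 + (3)·R3: [0, 0, 0, 0, 0]
R6 ← R6 − (6)·R3: [0, 0, 0, 0, 0]
3 nonzero rows, so rank(A) = 3.
A has 5 columns; by rank–nullity, nullity = 5 − 3 = 2.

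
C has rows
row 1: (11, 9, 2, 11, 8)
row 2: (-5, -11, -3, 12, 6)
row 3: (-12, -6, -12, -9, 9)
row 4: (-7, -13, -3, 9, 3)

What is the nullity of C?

Row reduce to echelon form.
R2 ← R2 + (5/11)·R1: [0, -76/11, -23/11, 17, 106/11]
R3 ← R3 + (12/11)·R1: [0, 42/11, -108/11, 3, 195/11]
R4 ← R4 + (7/11)·R1: [0, -80/11, -19/11, 16, 89/11]
R3 ← R3 + (21/38)·R2: [0, 0, -417/38, 471/38, 438/19]
R4 ← R4 − (20/19)·R2: [0, 0, 9/19, -36/19, -39/19]
R4 ← R4 + (6/139)·R3: [0, 0, 0, -189/139, -147/139]
4 nonzero rows, so rank(C) = 4.
C has 5 columns; by rank–nullity, nullity = 5 − 4 = 1.

1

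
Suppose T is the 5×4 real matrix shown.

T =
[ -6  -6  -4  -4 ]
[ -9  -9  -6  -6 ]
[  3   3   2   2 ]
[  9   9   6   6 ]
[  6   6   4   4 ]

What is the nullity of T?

Row reduce to echelon form.
R2 ← R2 − (3/2)·R1: [0, 0, 0, 0]
R3 ← R3 + (1/2)·R1: [0, 0, 0, 0]
R4 ← R4 + (3/2)·R1: [0, 0, 0, 0]
R5 ← R5 + R1: [0, 0, 0, 0]
1 nonzero row, so rank(T) = 1.
T has 4 columns; by rank–nullity, nullity = 4 − 1 = 3.

3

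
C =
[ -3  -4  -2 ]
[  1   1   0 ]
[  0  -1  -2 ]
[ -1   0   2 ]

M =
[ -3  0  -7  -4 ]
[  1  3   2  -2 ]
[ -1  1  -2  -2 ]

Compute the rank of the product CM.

First compute CM:
[[  7, -14,  17,  24],
 [ -2,   3,  -5,  -6],
 [  1,  -5,   2,   6],
 [  1,   2,   3,   0]]
Now row reduce the product.
R2 ← R2 + (2/7)·R1: [0, -1, -1/7, 6/7]
R3 ← R3 − (1/7)·R1: [0, -3, -3/7, 18/7]
R4 ← R4 − (1/7)·R1: [0, 4, 4/7, -24/7]
R3 ← R3 − (3)·R2: [0, 0, 0, 0]
R4 ← R4 + (4)·R2: [0, 0, 0, 0]
2 nonzero rows, so rank(CM) = 2.

2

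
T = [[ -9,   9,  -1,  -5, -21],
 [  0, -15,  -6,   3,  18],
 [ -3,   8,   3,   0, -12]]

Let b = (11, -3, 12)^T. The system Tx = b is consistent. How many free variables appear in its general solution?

2

Row reduce the augmented matrix [T | b].
R3 ← R3 − (1/3)·R1: [0, 5, 10/3, 5/3, -5, 25/3]
R3 ← R3 + (1/3)·R2: [0, 0, 4/3, 8/3, 1, 22/3]
The echelon form has 3 nonzero rows, and every pivot lies in the first 5 columns, so rank(T) = rank([T|b]) = 3.
The system is consistent.
Free variables = (unknowns) − (rank) = 5 − 3 = 2.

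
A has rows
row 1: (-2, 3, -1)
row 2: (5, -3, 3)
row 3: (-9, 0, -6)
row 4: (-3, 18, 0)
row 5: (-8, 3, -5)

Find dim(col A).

2

Row reduce to echelon form.
R2 ← R2 + (5/2)·R1: [0, 9/2, 1/2]
R3 ← R3 − (9/2)·R1: [0, -27/2, -3/2]
R4 ← R4 − (3/2)·R1: [0, 27/2, 3/2]
R5 ← R5 − (4)·R1: [0, -9, -1]
R3 ← R3 + (3)·R2: [0, 0, 0]
R4 ← R4 − (3)·R2: [0, 0, 0]
R5 ← R5 + (2)·R2: [0, 0, 0]
Echelon form has 2 nonzero rows, so rank(A) = 2.
The column space has dimension equal to the rank: 2.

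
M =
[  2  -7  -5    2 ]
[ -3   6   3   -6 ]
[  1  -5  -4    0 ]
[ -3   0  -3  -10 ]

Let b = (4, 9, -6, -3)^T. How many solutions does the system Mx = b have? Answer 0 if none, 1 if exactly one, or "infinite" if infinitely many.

0

Row reduce the augmented matrix [M | b].
R2 ← R2 + (3/2)·R1: [0, -9/2, -9/2, -3, 15]
R3 ← R3 − (1/2)·R1: [0, -3/2, -3/2, -1, -8]
R4 ← R4 + (3/2)·R1: [0, -21/2, -21/2, -7, 3]
R3 ← R3 − (1/3)·R2: [0, 0, 0, 0, -13]
R4 ← R4 − (7/3)·R2: [0, 0, 0, 0, -32]
R4 ← R4 − (32/13)·R3: [0, 0, 0, 0, 0]
The echelon form has 3 nonzero rows; the last pivot sits in the augmented column, so rank(M) = 2 but rank([M|b]) = 3.
Since the ranks differ, the system is inconsistent.
It has no solutions.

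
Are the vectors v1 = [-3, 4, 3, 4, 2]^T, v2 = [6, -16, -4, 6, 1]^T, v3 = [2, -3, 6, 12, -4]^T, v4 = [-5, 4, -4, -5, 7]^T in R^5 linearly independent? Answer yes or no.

yes

Form the matrix with these vectors as rows and row reduce.
R2 ← R2 + (2)·R1: [0, -8, 2, 14, 5]
R3 ← R3 + (2/3)·R1: [0, -1/3, 8, 44/3, -8/3]
R4 ← R4 − (5/3)·R1: [0, -8/3, -9, -35/3, 11/3]
R3 ← R3 − (1/24)·R2: [0, 0, 95/12, 169/12, -23/8]
R4 ← R4 − (1/3)·R2: [0, 0, -29/3, -49/3, 2]
R4 ← R4 + (116/95)·R3: [0, 0, 0, 82/95, -287/190]
4 nonzero rows, so the 4 vectors span a space of dimension 4.
Since 4 = 4, the vectors are linearly independent.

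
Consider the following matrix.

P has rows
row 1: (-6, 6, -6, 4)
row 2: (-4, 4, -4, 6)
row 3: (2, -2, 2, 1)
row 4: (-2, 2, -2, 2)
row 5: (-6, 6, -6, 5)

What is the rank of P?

Row reduce to echelon form.
R2 ← R2 − (2/3)·R1: [0, 0, 0, 10/3]
R3 ← R3 + (1/3)·R1: [0, 0, 0, 7/3]
R4 ← R4 − (1/3)·R1: [0, 0, 0, 2/3]
R5 ← R5 − R1: [0, 0, 0, 1]
R3 ← R3 − (7/10)·R2: [0, 0, 0, 0]
R4 ← R4 − (1/5)·R2: [0, 0, 0, 0]
R5 ← R5 − (3/10)·R2: [0, 0, 0, 0]
Echelon form has 2 nonzero rows, so rank(P) = 2.

2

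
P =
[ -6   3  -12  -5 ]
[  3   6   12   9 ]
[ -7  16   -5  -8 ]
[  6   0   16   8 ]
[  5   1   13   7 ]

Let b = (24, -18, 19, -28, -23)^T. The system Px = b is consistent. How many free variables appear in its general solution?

0

Row reduce the augmented matrix [P | b].
R2 ← R2 + (1/2)·R1: [0, 15/2, 6, 13/2, -6]
R3 ← R3 − (7/6)·R1: [0, 25/2, 9, -13/6, -9]
R4 ← R4 + R1: [0, 3, 4, 3, -4]
R5 ← R5 + (5/6)·R1: [0, 7/2, 3, 17/6, -3]
R3 ← R3 − (5/3)·R2: [0, 0, -1, -13, 1]
R4 ← R4 − (2/5)·R2: [0, 0, 8/5, 2/5, -8/5]
R5 ← R5 − (7/15)·R2: [0, 0, 1/5, -1/5, -1/5]
R4 ← R4 + (8/5)·R3: [0, 0, 0, -102/5, 0]
R5 ← R5 + (1/5)·R3: [0, 0, 0, -14/5, 0]
R5 ← R5 − (7/51)·R4: [0, 0, 0, 0, 0]
The echelon form has 4 nonzero rows, and every pivot lies in the first 4 columns, so rank(P) = rank([P|b]) = 4.
The system is consistent.
Free variables = (unknowns) − (rank) = 4 − 4 = 0.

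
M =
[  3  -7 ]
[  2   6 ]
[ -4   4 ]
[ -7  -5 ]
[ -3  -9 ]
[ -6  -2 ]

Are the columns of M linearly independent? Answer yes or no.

Row reduce M to echelon form.
R2 ← R2 − (2/3)·R1: [0, 32/3]
R3 ← R3 + (4/3)·R1: [0, -16/3]
R4 ← R4 + (7/3)·R1: [0, -64/3]
R5 ← R5 + R1: [0, -16]
R6 ← R6 + (2)·R1: [0, -16]
R3 ← R3 + (1/2)·R2: [0, 0]
R4 ← R4 + (2)·R2: [0, 0]
R5 ← R5 + (3/2)·R2: [0, 0]
R6 ← R6 + (3/2)·R2: [0, 0]
2 pivots among 2 columns.
Every column is a pivot column, so the columns are linearly independent.

yes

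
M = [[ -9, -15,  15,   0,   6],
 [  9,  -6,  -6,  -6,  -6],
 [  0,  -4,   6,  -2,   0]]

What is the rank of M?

3

Row reduce to echelon form.
R2 ← R2 + R1: [0, -21, 9, -6, 0]
R3 ← R3 − (4/21)·R2: [0, 0, 30/7, -6/7, 0]
Echelon form has 3 nonzero rows, so rank(M) = 3.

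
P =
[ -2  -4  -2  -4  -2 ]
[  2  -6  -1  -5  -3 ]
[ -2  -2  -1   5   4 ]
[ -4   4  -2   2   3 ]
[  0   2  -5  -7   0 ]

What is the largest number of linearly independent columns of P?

4

Row reduce to echelon form.
R2 ← R2 + R1: [0, -10, -3, -9, -5]
R3 ← R3 − R1: [0, 2, 1, 9, 6]
R4 ← R4 − (2)·R1: [0, 12, 2, 10, 7]
R3 ← R3 + (1/5)·R2: [0, 0, 2/5, 36/5, 5]
R4 ← R4 + (6/5)·R2: [0, 0, -8/5, -4/5, 1]
R5 ← R5 + (1/5)·R2: [0, 0, -28/5, -44/5, -1]
R4 ← R4 + (4)·R3: [0, 0, 0, 28, 21]
R5 ← R5 + (14)·R3: [0, 0, 0, 92, 69]
R5 ← R5 − (23/7)·R4: [0, 0, 0, 0, 0]
Echelon form has 4 nonzero rows, so rank(P) = 4.
The rank gives the maximum number of linearly independent columns: 4.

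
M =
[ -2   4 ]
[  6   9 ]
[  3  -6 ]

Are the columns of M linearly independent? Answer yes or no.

Row reduce M to echelon form.
R2 ← R2 + (3)·R1: [0, 21]
R3 ← R3 + (3/2)·R1: [0, 0]
2 pivots among 2 columns.
Every column is a pivot column, so the columns are linearly independent.

yes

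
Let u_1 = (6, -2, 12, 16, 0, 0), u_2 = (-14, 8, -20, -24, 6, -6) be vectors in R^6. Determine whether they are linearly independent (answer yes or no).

yes

Form the matrix with these vectors as rows and row reduce.
R2 ← R2 + (7/3)·R1: [0, 10/3, 8, 40/3, 6, -6]
2 nonzero rows, so the 2 vectors span a space of dimension 2.
Since 2 = 2, the vectors are linearly independent.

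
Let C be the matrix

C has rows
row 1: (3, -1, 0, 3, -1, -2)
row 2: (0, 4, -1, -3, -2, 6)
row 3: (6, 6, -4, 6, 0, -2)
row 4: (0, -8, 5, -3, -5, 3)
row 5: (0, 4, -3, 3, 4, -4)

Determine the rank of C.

3

Row reduce to echelon form.
R3 ← R3 − (2)·R1: [0, 8, -4, 0, 2, 2]
R3 ← R3 − (2)·R2: [0, 0, -2, 6, 6, -10]
R4 ← R4 + (2)·R2: [0, 0, 3, -9, -9, 15]
R5 ← R5 − R2: [0, 0, -2, 6, 6, -10]
R4 ← R4 + (3/2)·R3: [0, 0, 0, 0, 0, 0]
R5 ← R5 − R3: [0, 0, 0, 0, 0, 0]
Echelon form has 3 nonzero rows, so rank(C) = 3.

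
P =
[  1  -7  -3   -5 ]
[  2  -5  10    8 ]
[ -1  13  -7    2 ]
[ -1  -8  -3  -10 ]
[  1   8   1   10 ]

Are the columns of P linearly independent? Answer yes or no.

yes

Row reduce P to echelon form.
R2 ← R2 − (2)·R1: [0, 9, 16, 18]
R3 ← R3 + R1: [0, 6, -10, -3]
R4 ← R4 + R1: [0, -15, -6, -15]
R5 ← R5 − R1: [0, 15, 4, 15]
R3 ← R3 − (2/3)·R2: [0, 0, -62/3, -15]
R4 ← R4 + (5/3)·R2: [0, 0, 62/3, 15]
R5 ← R5 − (5/3)·R2: [0, 0, -68/3, -15]
R4 ← R4 + R3: [0, 0, 0, 0]
R5 ← R5 − (34/31)·R3: [0, 0, 0, 45/31]
Swap R4 ↔ R5
4 pivots among 4 columns.
Every column is a pivot column, so the columns are linearly independent.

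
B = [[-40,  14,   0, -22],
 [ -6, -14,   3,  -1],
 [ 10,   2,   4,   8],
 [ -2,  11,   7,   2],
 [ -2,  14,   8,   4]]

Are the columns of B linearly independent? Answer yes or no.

Row reduce B to echelon form.
R2 ← R2 − (3/20)·R1: [0, -161/10, 3, 23/10]
R3 ← R3 + (1/4)·R1: [0, 11/2, 4, 5/2]
R4 ← R4 − (1/20)·R1: [0, 103/10, 7, 31/10]
R5 ← R5 − (1/20)·R1: [0, 133/10, 8, 51/10]
R3 ← R3 + (55/161)·R2: [0, 0, 809/161, 23/7]
R4 ← R4 + (103/161)·R2: [0, 0, 1436/161, 32/7]
R5 ← R5 + (19/23)·R2: [0, 0, 241/23, 7]
R4 ← R4 − (1436/809)·R3: [0, 0, 0, -1020/809]
R5 ← R5 − (1687/809)·R3: [0, 0, 0, 120/809]
R5 ← R5 + (2/17)·R4: [0, 0, 0, 0]
4 pivots among 4 columns.
Every column is a pivot column, so the columns are linearly independent.

yes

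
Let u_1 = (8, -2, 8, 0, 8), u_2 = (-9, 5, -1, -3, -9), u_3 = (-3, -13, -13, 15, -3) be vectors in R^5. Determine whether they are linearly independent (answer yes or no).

Form the matrix with these vectors as rows and row reduce.
R2 ← R2 + (9/8)·R1: [0, 11/4, 8, -3, 0]
R3 ← R3 + (3/8)·R1: [0, -55/4, -10, 15, 0]
R3 ← R3 + (5)·R2: [0, 0, 30, 0, 0]
3 nonzero rows, so the 3 vectors span a space of dimension 3.
Since 3 = 3, the vectors are linearly independent.

yes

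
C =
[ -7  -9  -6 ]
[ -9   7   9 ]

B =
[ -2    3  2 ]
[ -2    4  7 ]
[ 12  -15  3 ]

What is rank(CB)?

First compute CB:
[[-40,  33, -95],
 [112, -134,  58]]
Now row reduce the product.
R2 ← R2 + (14/5)·R1: [0, -208/5, -208]
2 nonzero rows, so rank(CB) = 2.

2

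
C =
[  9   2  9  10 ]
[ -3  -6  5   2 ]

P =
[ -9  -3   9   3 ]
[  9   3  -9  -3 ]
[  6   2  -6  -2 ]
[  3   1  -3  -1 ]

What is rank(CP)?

1

First compute CP:
[[ 21,   7, -21,  -7],
 [  9,   3,  -9,  -3]]
Now row reduce the product.
R2 ← R2 − (3/7)·R1: [0, 0, 0, 0]
1 nonzero row, so rank(CP) = 1.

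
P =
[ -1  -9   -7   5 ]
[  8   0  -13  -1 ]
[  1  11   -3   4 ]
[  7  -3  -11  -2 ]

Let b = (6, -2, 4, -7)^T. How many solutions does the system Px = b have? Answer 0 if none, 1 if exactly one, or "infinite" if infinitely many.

Row reduce the augmented matrix [P | b].
R2 ← R2 + (8)·R1: [0, -72, -69, 39, 46]
R3 ← R3 + R1: [0, 2, -10, 9, 10]
R4 ← R4 + (7)·R1: [0, -66, -60, 33, 35]
R3 ← R3 + (1/36)·R2: [0, 0, -143/12, 121/12, 203/18]
R4 ← R4 − (11/12)·R2: [0, 0, 13/4, -11/4, -43/6]
R4 ← R4 + (3/11)·R3: [0, 0, 0, 0, -45/11]
The echelon form has 4 nonzero rows; the last pivot sits in the augmented column, so rank(P) = 3 but rank([P|b]) = 4.
Since the ranks differ, the system is inconsistent.
It has no solutions.

0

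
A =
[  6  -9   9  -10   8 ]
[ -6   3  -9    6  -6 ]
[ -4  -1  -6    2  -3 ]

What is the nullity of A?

3

Row reduce to echelon form.
R2 ← R2 + R1: [0, -6, 0, -4, 2]
R3 ← R3 + (2/3)·R1: [0, -7, 0, -14/3, 7/3]
R3 ← R3 − (7/6)·R2: [0, 0, 0, 0, 0]
2 nonzero rows, so rank(A) = 2.
A has 5 columns; by rank–nullity, nullity = 5 − 2 = 3.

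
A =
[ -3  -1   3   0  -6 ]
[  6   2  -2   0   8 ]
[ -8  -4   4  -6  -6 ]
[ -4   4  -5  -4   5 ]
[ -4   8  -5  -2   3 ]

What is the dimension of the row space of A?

Row reduce to echelon form.
R2 ← R2 + (2)·R1: [0, 0, 4, 0, -4]
R3 ← R3 − (8/3)·R1: [0, -4/3, -4, -6, 10]
R4 ← R4 − (4/3)·R1: [0, 16/3, -9, -4, 13]
R5 ← R5 − (4/3)·R1: [0, 28/3, -9, -2, 11]
Swap R2 ↔ R3
R4 ← R4 + (4)·R2: [0, 0, -25, -28, 53]
R5 ← R5 + (7)·R2: [0, 0, -37, -44, 81]
R4 ← R4 + (25/4)·R3: [0, 0, 0, -28, 28]
R5 ← R5 + (37/4)·R3: [0, 0, 0, -44, 44]
R5 ← R5 − (11/7)·R4: [0, 0, 0, 0, 0]
Echelon form has 4 nonzero rows, so rank(A) = 4.
The row space has dimension equal to the rank: 4.

4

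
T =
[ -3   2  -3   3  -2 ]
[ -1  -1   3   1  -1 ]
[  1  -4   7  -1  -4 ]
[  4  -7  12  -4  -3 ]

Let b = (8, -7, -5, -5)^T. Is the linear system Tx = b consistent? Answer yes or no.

no

Row reduce the augmented matrix [T | b].
R2 ← R2 − (1/3)·R1: [0, -5/3, 4, 0, -1/3, -29/3]
R3 ← R3 + (1/3)·R1: [0, -10/3, 6, 0, -14/3, -7/3]
R4 ← R4 + (4/3)·R1: [0, -13/3, 8, 0, -17/3, 17/3]
R3 ← R3 − (2)·R2: [0, 0, -2, 0, -4, 17]
R4 ← R4 − (13/5)·R2: [0, 0, -12/5, 0, -24/5, 154/5]
R4 ← R4 − (6/5)·R3: [0, 0, 0, 0, 0, 52/5]
The echelon form has 4 nonzero rows; the last pivot sits in the augmented column, so rank(T) = 3 but rank([T|b]) = 4.
Since the ranks differ, the system is inconsistent.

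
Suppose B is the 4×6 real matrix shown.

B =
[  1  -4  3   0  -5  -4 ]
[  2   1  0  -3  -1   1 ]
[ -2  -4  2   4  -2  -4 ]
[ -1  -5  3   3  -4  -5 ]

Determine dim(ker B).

4

Row reduce to echelon form.
R2 ← R2 − (2)·R1: [0, 9, -6, -3, 9, 9]
R3 ← R3 + (2)·R1: [0, -12, 8, 4, -12, -12]
R4 ← R4 + R1: [0, -9, 6, 3, -9, -9]
R3 ← R3 + (4/3)·R2: [0, 0, 0, 0, 0, 0]
R4 ← R4 + R2: [0, 0, 0, 0, 0, 0]
2 nonzero rows, so rank(B) = 2.
B has 6 columns; by rank–nullity, nullity = 6 − 2 = 4.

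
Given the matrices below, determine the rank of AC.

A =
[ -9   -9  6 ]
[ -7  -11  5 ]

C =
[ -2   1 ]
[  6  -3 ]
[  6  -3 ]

1

First compute AC:
[[  0,   0],
 [-22,  11]]
Now row reduce the product.
Swap R1 ↔ R2
1 nonzero row, so rank(AC) = 1.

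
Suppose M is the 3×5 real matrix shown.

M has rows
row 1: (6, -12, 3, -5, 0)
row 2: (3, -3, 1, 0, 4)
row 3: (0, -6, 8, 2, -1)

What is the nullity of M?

2

Row reduce to echelon form.
R2 ← R2 − (1/2)·R1: [0, 3, -1/2, 5/2, 4]
R3 ← R3 + (2)·R2: [0, 0, 7, 7, 7]
3 nonzero rows, so rank(M) = 3.
M has 5 columns; by rank–nullity, nullity = 5 − 3 = 2.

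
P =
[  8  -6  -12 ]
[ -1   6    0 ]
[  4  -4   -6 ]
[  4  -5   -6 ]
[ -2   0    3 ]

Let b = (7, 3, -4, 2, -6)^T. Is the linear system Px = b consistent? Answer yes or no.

Row reduce the augmented matrix [P | b].
R2 ← R2 + (1/8)·R1: [0, 21/4, -3/2, 31/8]
R3 ← R3 − (1/2)·R1: [0, -1, 0, -15/2]
R4 ← R4 − (1/2)·R1: [0, -2, 0, -3/2]
R5 ← R5 + (1/4)·R1: [0, -3/2, 0, -17/4]
R3 ← R3 + (4/21)·R2: [0, 0, -2/7, -142/21]
R4 ← R4 + (8/21)·R2: [0, 0, -4/7, -1/42]
R5 ← R5 + (2/7)·R2: [0, 0, -3/7, -22/7]
R4 ← R4 − (2)·R3: [0, 0, 0, 27/2]
R5 ← R5 − (3/2)·R3: [0, 0, 0, 7]
R5 ← R5 − (14/27)·R4: [0, 0, 0, 0]
The echelon form has 4 nonzero rows; the last pivot sits in the augmented column, so rank(P) = 3 but rank([P|b]) = 4.
Since the ranks differ, the system is inconsistent.

no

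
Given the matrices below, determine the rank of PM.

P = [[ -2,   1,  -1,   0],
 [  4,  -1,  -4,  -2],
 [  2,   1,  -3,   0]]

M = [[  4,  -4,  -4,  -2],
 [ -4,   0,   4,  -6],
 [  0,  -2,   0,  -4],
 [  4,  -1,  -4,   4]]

2

First compute PM:
[[-12,  10,  12,   2],
 [ 12,  -6, -12,   6],
 [  4,  -2,  -4,   2]]
Now row reduce the product.
R2 ← R2 + R1: [0, 4, 0, 8]
R3 ← R3 + (1/3)·R1: [0, 4/3, 0, 8/3]
R3 ← R3 − (1/3)·R2: [0, 0, 0, 0]
2 nonzero rows, so rank(PM) = 2.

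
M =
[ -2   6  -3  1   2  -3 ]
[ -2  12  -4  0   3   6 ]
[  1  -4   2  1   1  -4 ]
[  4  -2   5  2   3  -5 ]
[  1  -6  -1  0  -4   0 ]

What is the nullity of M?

Row reduce to echelon form.
R2 ← R2 − R1: [0, 6, -1, -1, 1, 9]
R3 ← R3 + (1/2)·R1: [0, -1, 1/2, 3/2, 2, -11/2]
R4 ← R4 + (2)·R1: [0, 10, -1, 4, 7, -11]
R5 ← R5 + (1/2)·R1: [0, -3, -5/2, 1/2, -3, -3/2]
R3 ← R3 + (1/6)·R2: [0, 0, 1/3, 4/3, 13/6, -4]
R4 ← R4 − (5/3)·R2: [0, 0, 2/3, 17/3, 16/3, -26]
R5 ← R5 + (1/2)·R2: [0, 0, -3, 0, -5/2, 3]
R4 ← R4 − (2)·R3: [0, 0, 0, 3, 1, -18]
R5 ← R5 + (9)·R3: [0, 0, 0, 12, 17, -33]
R5 ← R5 − (4)·R4: [0, 0, 0, 0, 13, 39]
5 nonzero rows, so rank(M) = 5.
M has 6 columns; by rank–nullity, nullity = 6 − 5 = 1.

1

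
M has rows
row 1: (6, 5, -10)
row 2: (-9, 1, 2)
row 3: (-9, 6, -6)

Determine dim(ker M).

Row reduce to echelon form.
R2 ← R2 + (3/2)·R1: [0, 17/2, -13]
R3 ← R3 + (3/2)·R1: [0, 27/2, -21]
R3 ← R3 − (27/17)·R2: [0, 0, -6/17]
3 nonzero rows, so rank(M) = 3.
M has 3 columns; by rank–nullity, nullity = 3 − 3 = 0.

0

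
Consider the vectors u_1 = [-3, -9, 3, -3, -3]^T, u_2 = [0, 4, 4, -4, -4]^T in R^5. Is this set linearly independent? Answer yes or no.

yes

Form the matrix with these vectors as rows and row reduce.
2 nonzero rows, so the 2 vectors span a space of dimension 2.
Since 2 = 2, the vectors are linearly independent.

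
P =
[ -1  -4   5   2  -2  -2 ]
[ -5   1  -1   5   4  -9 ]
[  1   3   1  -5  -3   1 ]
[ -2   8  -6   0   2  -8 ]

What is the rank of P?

4

Row reduce to echelon form.
R2 ← R2 − (5)·R1: [0, 21, -26, -5, 14, 1]
R3 ← R3 + R1: [0, -1, 6, -3, -5, -1]
R4 ← R4 − (2)·R1: [0, 16, -16, -4, 6, -4]
R3 ← R3 + (1/21)·R2: [0, 0, 100/21, -68/21, -13/3, -20/21]
R4 ← R4 − (16/21)·R2: [0, 0, 80/21, -4/21, -14/3, -100/21]
R4 ← R4 − (4/5)·R3: [0, 0, 0, 12/5, -6/5, -4]
Echelon form has 4 nonzero rows, so rank(P) = 4.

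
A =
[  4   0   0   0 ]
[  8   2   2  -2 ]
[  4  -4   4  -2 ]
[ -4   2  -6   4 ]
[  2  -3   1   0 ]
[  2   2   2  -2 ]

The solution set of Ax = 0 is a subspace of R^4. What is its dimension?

Row reduce to echelon form.
R2 ← R2 − (2)·R1: [0, 2, 2, -2]
R3 ← R3 − R1: [0, -4, 4, -2]
R4 ← R4 + R1: [0, 2, -6, 4]
R5 ← R5 − (1/2)·R1: [0, -3, 1, 0]
R6 ← R6 − (1/2)·R1: [0, 2, 2, -2]
R3 ← R3 + (2)·R2: [0, 0, 8, -6]
R4 ← R4 − R2: [0, 0, -8, 6]
R5 ← R5 + (3/2)·R2: [0, 0, 4, -3]
R6 ← R6 − R2: [0, 0, 0, 0]
R4 ← R4 + R3: [0, 0, 0, 0]
R5 ← R5 − (1/2)·R3: [0, 0, 0, 0]
3 nonzero rows, so rank(A) = 3.
A has 4 columns; by rank–nullity, nullity = 4 − 3 = 1.

1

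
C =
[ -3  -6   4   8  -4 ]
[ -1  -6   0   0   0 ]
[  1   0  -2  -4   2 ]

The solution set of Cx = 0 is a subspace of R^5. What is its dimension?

Row reduce to echelon form.
R2 ← R2 − (1/3)·R1: [0, -4, -4/3, -8/3, 4/3]
R3 ← R3 + (1/3)·R1: [0, -2, -2/3, -4/3, 2/3]
R3 ← R3 − (1/2)·R2: [0, 0, 0, 0, 0]
2 nonzero rows, so rank(C) = 2.
C has 5 columns; by rank–nullity, nullity = 5 − 2 = 3.

3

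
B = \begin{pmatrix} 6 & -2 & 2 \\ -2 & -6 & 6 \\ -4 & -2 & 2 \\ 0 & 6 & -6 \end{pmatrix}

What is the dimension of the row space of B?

2

Row reduce to echelon form.
R2 ← R2 + (1/3)·R1: [0, -20/3, 20/3]
R3 ← R3 + (2/3)·R1: [0, -10/3, 10/3]
R3 ← R3 − (1/2)·R2: [0, 0, 0]
R4 ← R4 + (9/10)·R2: [0, 0, 0]
Echelon form has 2 nonzero rows, so rank(B) = 2.
The row space has dimension equal to the rank: 2.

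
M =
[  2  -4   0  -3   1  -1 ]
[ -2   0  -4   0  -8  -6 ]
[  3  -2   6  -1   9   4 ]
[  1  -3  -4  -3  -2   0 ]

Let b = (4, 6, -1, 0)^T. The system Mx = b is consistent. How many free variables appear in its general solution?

Row reduce the augmented matrix [M | b].
R2 ← R2 + R1: [0, -4, -4, -3, -7, -7, 10]
R3 ← R3 − (3/2)·R1: [0, 4, 6, 7/2, 15/2, 11/2, -7]
R4 ← R4 − (1/2)·R1: [0, -1, -4, -3/2, -5/2, 1/2, -2]
R3 ← R3 + R2: [0, 0, 2, 1/2, 1/2, -3/2, 3]
R4 ← R4 − (1/4)·R2: [0, 0, -3, -3/4, -3/4, 9/4, -9/2]
R4 ← R4 + (3/2)·R3: [0, 0, 0, 0, 0, 0, 0]
The echelon form has 3 nonzero rows, and every pivot lies in the first 6 columns, so rank(M) = rank([M|b]) = 3.
The system is consistent.
Free variables = (unknowns) − (rank) = 6 − 3 = 3.

3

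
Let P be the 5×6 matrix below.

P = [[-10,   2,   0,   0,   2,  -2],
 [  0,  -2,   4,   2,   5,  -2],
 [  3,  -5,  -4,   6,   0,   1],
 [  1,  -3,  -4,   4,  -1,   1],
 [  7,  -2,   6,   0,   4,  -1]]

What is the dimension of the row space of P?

3

Row reduce to echelon form.
R3 ← R3 + (3/10)·R1: [0, -22/5, -4, 6, 3/5, 2/5]
R4 ← R4 + (1/10)·R1: [0, -14/5, -4, 4, -4/5, 4/5]
R5 ← R5 + (7/10)·R1: [0, -3/5, 6, 0, 27/5, -12/5]
R3 ← R3 − (11/5)·R2: [0, 0, -64/5, 8/5, -52/5, 24/5]
R4 ← R4 − (7/5)·R2: [0, 0, -48/5, 6/5, -39/5, 18/5]
R5 ← R5 − (3/10)·R2: [0, 0, 24/5, -3/5, 39/10, -9/5]
R4 ← R4 − (3/4)·R3: [0, 0, 0, 0, 0, 0]
R5 ← R5 + (3/8)·R3: [0, 0, 0, 0, 0, 0]
Echelon form has 3 nonzero rows, so rank(P) = 3.
The row space has dimension equal to the rank: 3.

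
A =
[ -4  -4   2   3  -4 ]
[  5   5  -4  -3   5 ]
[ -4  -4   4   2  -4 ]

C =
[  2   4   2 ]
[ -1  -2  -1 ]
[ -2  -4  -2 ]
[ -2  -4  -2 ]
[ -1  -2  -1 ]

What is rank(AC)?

1

First compute AC:
[[-10, -20, -10],
 [ 14,  28,  14],
 [-12, -24, -12]]
Now row reduce the product.
R2 ← R2 + (7/5)·R1: [0, 0, 0]
R3 ← R3 − (6/5)·R1: [0, 0, 0]
1 nonzero row, so rank(AC) = 1.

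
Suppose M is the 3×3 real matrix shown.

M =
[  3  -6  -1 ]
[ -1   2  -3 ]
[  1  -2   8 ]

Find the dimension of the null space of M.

Row reduce to echelon form.
R2 ← R2 + (1/3)·R1: [0, 0, -10/3]
R3 ← R3 − (1/3)·R1: [0, 0, 25/3]
R3 ← R3 + (5/2)·R2: [0, 0, 0]
2 nonzero rows, so rank(M) = 2.
M has 3 columns; by rank–nullity, nullity = 3 − 2 = 1.

1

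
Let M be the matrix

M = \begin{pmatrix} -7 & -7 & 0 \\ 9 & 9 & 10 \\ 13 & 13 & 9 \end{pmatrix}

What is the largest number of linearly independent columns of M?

Row reduce to echelon form.
R2 ← R2 + (9/7)·R1: [0, 0, 10]
R3 ← R3 + (13/7)·R1: [0, 0, 9]
R3 ← R3 − (9/10)·R2: [0, 0, 0]
Echelon form has 2 nonzero rows, so rank(M) = 2.
The rank gives the maximum number of linearly independent columns: 2.

2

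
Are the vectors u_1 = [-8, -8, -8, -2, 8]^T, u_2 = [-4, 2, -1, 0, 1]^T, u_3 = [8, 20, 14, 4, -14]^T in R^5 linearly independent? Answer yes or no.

no

Form the matrix with these vectors as rows and row reduce.
R2 ← R2 − (1/2)·R1: [0, 6, 3, 1, -3]
R3 ← R3 + R1: [0, 12, 6, 2, -6]
R3 ← R3 − (2)·R2: [0, 0, 0, 0, 0]
2 nonzero rows, so the 3 vectors span a space of dimension 2.
Since 2 < 3, the vectors are linearly dependent.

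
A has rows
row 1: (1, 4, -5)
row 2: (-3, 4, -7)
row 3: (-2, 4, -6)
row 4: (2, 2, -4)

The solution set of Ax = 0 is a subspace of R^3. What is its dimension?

0

Row reduce to echelon form.
R2 ← R2 + (3)·R1: [0, 16, -22]
R3 ← R3 + (2)·R1: [0, 12, -16]
R4 ← R4 − (2)·R1: [0, -6, 6]
R3 ← R3 − (3/4)·R2: [0, 0, 1/2]
R4 ← R4 + (3/8)·R2: [0, 0, -9/4]
R4 ← R4 + (9/2)·R3: [0, 0, 0]
3 nonzero rows, so rank(A) = 3.
A has 3 columns; by rank–nullity, nullity = 3 − 3 = 0.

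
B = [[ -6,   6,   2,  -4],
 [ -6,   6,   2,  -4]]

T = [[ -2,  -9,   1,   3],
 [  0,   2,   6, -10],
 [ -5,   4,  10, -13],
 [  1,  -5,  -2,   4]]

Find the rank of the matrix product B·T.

First compute BT:
[[ -2,  94,  58, -120],
 [ -2,  94,  58, -120]]
Now row reduce the product.
R2 ← R2 − R1: [0, 0, 0, 0]
1 nonzero row, so rank(BT) = 1.

1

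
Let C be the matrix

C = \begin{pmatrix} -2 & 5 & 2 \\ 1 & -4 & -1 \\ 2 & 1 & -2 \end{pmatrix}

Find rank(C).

2

Row reduce to echelon form.
R2 ← R2 + (1/2)·R1: [0, -3/2, 0]
R3 ← R3 + R1: [0, 6, 0]
R3 ← R3 + (4)·R2: [0, 0, 0]
Echelon form has 2 nonzero rows, so rank(C) = 2.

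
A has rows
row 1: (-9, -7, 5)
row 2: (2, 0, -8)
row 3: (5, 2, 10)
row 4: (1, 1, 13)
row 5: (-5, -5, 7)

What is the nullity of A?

Row reduce to echelon form.
R2 ← R2 + (2/9)·R1: [0, -14/9, -62/9]
R3 ← R3 + (5/9)·R1: [0, -17/9, 115/9]
R4 ← R4 + (1/9)·R1: [0, 2/9, 122/9]
R5 ← R5 − (5/9)·R1: [0, -10/9, 38/9]
R3 ← R3 − (17/14)·R2: [0, 0, 148/7]
R4 ← R4 + (1/7)·R2: [0, 0, 88/7]
R5 ← R5 − (5/7)·R2: [0, 0, 64/7]
R4 ← R4 − (22/37)·R3: [0, 0, 0]
R5 ← R5 − (16/37)·R3: [0, 0, 0]
3 nonzero rows, so rank(A) = 3.
A has 3 columns; by rank–nullity, nullity = 3 − 3 = 0.

0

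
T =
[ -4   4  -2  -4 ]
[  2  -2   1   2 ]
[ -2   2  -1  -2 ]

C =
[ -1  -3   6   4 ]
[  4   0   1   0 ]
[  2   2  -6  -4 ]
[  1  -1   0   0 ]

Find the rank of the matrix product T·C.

1

First compute TC:
[[ 12,  12,  -8,  -8],
 [ -6,  -6,   4,   4],
 [  6,   6,  -4,  -4]]
Now row reduce the product.
R2 ← R2 + (1/2)·R1: [0, 0, 0, 0]
R3 ← R3 − (1/2)·R1: [0, 0, 0, 0]
1 nonzero row, so rank(TC) = 1.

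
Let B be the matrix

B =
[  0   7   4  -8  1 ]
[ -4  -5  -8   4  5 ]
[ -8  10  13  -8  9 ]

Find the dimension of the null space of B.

Row reduce to echelon form.
Swap R1 ↔ R2
R3 ← R3 − (2)·R1: [0, 20, 29, -16, -1]
R3 ← R3 − (20/7)·R2: [0, 0, 123/7, 48/7, -27/7]
3 nonzero rows, so rank(B) = 3.
B has 5 columns; by rank–nullity, nullity = 5 − 3 = 2.

2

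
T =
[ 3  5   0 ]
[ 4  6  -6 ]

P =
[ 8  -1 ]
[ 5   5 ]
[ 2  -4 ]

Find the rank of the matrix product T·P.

2

First compute TP:
[[ 49,  22],
 [ 50,  50]]
Now row reduce the product.
R2 ← R2 − (50/49)·R1: [0, 1350/49]
2 nonzero rows, so rank(TP) = 2.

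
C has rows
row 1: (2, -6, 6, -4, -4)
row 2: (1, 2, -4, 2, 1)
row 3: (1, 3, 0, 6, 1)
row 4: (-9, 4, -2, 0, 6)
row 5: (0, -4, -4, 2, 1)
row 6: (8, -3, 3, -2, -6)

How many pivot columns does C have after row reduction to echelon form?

Row reduce to echelon form.
R2 ← R2 − (1/2)·R1: [0, 5, -7, 4, 3]
R3 ← R3 − (1/2)·R1: [0, 6, -3, 8, 3]
R4 ← R4 + (9/2)·R1: [0, -23, 25, -18, -12]
R6 ← R6 − (4)·R1: [0, 21, -21, 14, 10]
R3 ← R3 − (6/5)·R2: [0, 0, 27/5, 16/5, -3/5]
R4 ← R4 + (23/5)·R2: [0, 0, -36/5, 2/5, 9/5]
R5 ← R5 + (4/5)·R2: [0, 0, -48/5, 26/5, 17/5]
R6 ← R6 − (21/5)·R2: [0, 0, 42/5, -14/5, -13/5]
R4 ← R4 + (4/3)·R3: [0, 0, 0, 14/3, 1]
R5 ← R5 + (16/9)·R3: [0, 0, 0, 98/9, 7/3]
R6 ← R6 − (14/9)·R3: [0, 0, 0, -70/9, -5/3]
R5 ← R5 − (7/3)·R4: [0, 0, 0, 0, 0]
R6 ← R6 + (5/3)·R4: [0, 0, 0, 0, 0]
Echelon form has 4 nonzero rows, so rank(C) = 4.
Each nonzero row contributes one pivot column: 4 pivot columns.

4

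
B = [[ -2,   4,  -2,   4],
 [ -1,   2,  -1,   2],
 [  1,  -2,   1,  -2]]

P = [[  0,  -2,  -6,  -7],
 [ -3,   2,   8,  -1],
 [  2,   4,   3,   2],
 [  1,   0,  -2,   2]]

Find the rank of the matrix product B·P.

1

First compute BP:
[[-12,   4,  30,  14],
 [ -6,   2,  15,   7],
 [  6,  -2, -15,  -7]]
Now row reduce the product.
R2 ← R2 − (1/2)·R1: [0, 0, 0, 0]
R3 ← R3 + (1/2)·R1: [0, 0, 0, 0]
1 nonzero row, so rank(BP) = 1.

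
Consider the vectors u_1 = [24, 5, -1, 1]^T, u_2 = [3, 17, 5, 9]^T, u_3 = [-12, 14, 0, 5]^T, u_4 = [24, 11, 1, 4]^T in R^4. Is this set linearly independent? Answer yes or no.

yes

Form the matrix with these vectors as rows and row reduce.
R2 ← R2 − (1/8)·R1: [0, 131/8, 41/8, 71/8]
R3 ← R3 + (1/2)·R1: [0, 33/2, -1/2, 11/2]
R4 ← R4 − R1: [0, 6, 2, 3]
R3 ← R3 − (132/131)·R2: [0, 0, -742/131, -451/131]
R4 ← R4 − (48/131)·R2: [0, 0, 16/131, -33/131]
R4 ← R4 + (8/371)·R3: [0, 0, 0, -121/371]
4 nonzero rows, so the 4 vectors span a space of dimension 4.
Since 4 = 4, the vectors are linearly independent.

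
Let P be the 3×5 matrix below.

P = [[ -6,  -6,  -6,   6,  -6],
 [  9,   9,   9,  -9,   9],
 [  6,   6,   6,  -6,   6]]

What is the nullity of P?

Row reduce to echelon form.
R2 ← R2 + (3/2)·R1: [0, 0, 0, 0, 0]
R3 ← R3 + R1: [0, 0, 0, 0, 0]
1 nonzero row, so rank(P) = 1.
P has 5 columns; by rank–nullity, nullity = 5 − 1 = 4.

4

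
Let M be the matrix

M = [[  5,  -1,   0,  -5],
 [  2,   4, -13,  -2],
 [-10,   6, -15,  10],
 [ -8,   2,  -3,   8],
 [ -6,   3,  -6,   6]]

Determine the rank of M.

Row reduce to echelon form.
R2 ← R2 − (2/5)·R1: [0, 22/5, -13, 0]
R3 ← R3 + (2)·R1: [0, 4, -15, 0]
R4 ← R4 + (8/5)·R1: [0, 2/5, -3, 0]
R5 ← R5 + (6/5)·R1: [0, 9/5, -6, 0]
R3 ← R3 − (10/11)·R2: [0, 0, -35/11, 0]
R4 ← R4 − (1/11)·R2: [0, 0, -20/11, 0]
R5 ← R5 − (9/22)·R2: [0, 0, -15/22, 0]
R4 ← R4 − (4/7)·R3: [0, 0, 0, 0]
R5 ← R5 − (3/14)·R3: [0, 0, 0, 0]
Echelon form has 3 nonzero rows, so rank(M) = 3.

3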